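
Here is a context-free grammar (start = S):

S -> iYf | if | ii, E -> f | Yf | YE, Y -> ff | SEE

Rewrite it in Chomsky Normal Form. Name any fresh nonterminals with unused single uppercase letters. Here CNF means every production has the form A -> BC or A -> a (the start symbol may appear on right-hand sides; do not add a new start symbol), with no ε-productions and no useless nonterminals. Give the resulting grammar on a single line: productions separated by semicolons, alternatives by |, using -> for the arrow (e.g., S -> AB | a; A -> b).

No ε-productions.
No unit productions to eliminate.
TERM: introduce A -> f, B -> i and substitute in every rule of length ≥2.
BIN: S -> BYA becomes S -> BC, C -> YA; Y -> SEE becomes Y -> SD, D -> EE.

S -> BA | BB | BC; A -> f; B -> i; C -> YA; D -> EE; E -> f | YA | YE; Y -> AA | SD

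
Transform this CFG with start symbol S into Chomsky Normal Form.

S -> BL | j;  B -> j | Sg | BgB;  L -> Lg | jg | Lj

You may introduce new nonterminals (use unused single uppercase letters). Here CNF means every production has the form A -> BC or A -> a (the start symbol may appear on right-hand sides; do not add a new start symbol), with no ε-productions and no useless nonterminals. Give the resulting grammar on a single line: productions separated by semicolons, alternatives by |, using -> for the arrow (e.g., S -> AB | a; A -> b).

S -> j | BL; A -> g; B -> j | BD | SA; C -> j; D -> AB; L -> CA | LA | LC

No ε-productions.
No unit productions to eliminate.
TERM: introduce A -> g, C -> j and substitute in every rule of length ≥2.
BIN: B -> BAB becomes B -> BD, D -> AB.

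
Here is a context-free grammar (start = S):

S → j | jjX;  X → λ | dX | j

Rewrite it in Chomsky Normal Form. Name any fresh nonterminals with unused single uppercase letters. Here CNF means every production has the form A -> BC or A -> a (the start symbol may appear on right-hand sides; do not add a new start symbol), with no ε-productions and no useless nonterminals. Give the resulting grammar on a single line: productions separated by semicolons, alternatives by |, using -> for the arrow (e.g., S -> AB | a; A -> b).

Nullable: {X}; after ε-elimination: S -> j | jj | jjX; X -> d | j | dX.
No unit productions to eliminate.
TERM: introduce B -> d, A -> j and substitute in every rule of length ≥2.
BIN: S -> AAX becomes S -> AC, C -> AX.

S -> j | AA | AC; A -> j; B -> d; C -> AX; X -> d | j | BX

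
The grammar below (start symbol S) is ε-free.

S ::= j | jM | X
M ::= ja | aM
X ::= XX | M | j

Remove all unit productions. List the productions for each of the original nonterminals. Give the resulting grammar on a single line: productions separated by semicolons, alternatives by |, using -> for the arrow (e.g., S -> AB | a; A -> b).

Unit productions: S->X, X->M.
Unit pairs (A ⇒* B via units): (S,M), (S,X), (X,M).
S: inherits non-unit rules of {M, S, X} → XX | aM | j | jM | ja.
M: inherits non-unit rules of {M} → aM | ja.
X: inherits non-unit rules of {M, X} → XX | aM | j | ja.

S -> j | XX | aM | jM | ja; M -> aM | ja; X -> j | XX | aM | ja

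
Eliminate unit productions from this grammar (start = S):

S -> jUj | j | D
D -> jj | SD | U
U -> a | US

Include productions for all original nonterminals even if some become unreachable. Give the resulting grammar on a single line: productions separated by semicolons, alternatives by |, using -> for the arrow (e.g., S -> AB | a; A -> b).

Unit productions: D->U, S->D.
Unit pairs (A ⇒* B via units): (D,U), (S,D), (S,U).
S: inherits non-unit rules of {D, S, U} → SD | US | a | j | jUj | jj.
D: inherits non-unit rules of {D, U} → SD | US | a | jj.
U: inherits non-unit rules of {U} → US | a.

S -> a | j | SD | US | jj | jUj; D -> a | SD | US | jj; U -> a | US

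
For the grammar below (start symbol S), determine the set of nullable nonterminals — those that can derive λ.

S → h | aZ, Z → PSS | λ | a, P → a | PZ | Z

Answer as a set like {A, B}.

{P, Z}

Directly nullable (have an ε-rule): {Z}.
P is nullable via P -> Z (every symbol on the right is already known nullable).
Not nullable: S — each has a terminal in every rule's right-hand side or depends on a non-nullable symbol.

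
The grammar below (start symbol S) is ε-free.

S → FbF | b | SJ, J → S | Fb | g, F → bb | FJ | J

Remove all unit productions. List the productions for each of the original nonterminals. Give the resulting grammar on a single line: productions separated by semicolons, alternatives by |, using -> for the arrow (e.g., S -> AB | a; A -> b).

Unit productions: F->J, J->S.
Unit pairs (A ⇒* B via units): (F,J), (F,S), (J,S).
S: inherits non-unit rules of {S} → FbF | SJ | b.
F: inherits non-unit rules of {F, J, S} → FJ | Fb | FbF | SJ | b | bb | g.
J: inherits non-unit rules of {J, S} → Fb | FbF | SJ | b | g.

S -> b | SJ | FbF; F -> b | g | FJ | Fb | SJ | bb | FbF; J -> b | g | Fb | SJ | FbF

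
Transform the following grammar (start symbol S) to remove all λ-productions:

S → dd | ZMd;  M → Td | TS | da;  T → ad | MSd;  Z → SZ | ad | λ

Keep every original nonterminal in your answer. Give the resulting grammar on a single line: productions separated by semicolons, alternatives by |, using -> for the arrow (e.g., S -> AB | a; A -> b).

S -> Md | dd | ZMd; M -> TS | Td | da; T -> ad | MSd; Z -> S | SZ | ad

Nullable set: {Z}.
S -> ZMd: Z nullable, giving Md | ZMd.
Drop Z -> λ.
Z -> SZ: Z nullable, giving S | SZ.
Unchanged (no nullable symbols): S -> dd; M -> TS; M -> Td; M -> da; T -> MSd; T -> ad; Z -> ad.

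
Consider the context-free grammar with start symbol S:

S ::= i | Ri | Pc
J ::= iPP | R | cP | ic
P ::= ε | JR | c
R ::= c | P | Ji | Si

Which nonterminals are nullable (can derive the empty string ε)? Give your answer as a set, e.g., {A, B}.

{J, P, R}

Directly nullable (have an ε-rule): {P}.
R is nullable via R -> P (every symbol on the right is already known nullable).
J is nullable via J -> R (every symbol on the right is already known nullable).
Not nullable: S — each has a terminal in every rule's right-hand side or depends on a non-nullable symbol.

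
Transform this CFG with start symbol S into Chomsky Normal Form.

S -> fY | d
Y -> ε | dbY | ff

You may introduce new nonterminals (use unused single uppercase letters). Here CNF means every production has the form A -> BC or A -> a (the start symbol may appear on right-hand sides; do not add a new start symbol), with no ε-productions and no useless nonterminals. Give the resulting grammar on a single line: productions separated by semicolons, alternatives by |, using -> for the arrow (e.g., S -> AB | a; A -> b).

Nullable: {Y}; after ε-elimination: S -> d | f | fY; Y -> db | ff | dbY.
No unit productions to eliminate.
TERM: introduce C -> b, B -> d, A -> f and substitute in every rule of length ≥2.
BIN: Y -> BCY becomes Y -> BD, D -> CY.

S -> d | f | AY; A -> f; B -> d; C -> b; D -> CY; Y -> AA | BC | BD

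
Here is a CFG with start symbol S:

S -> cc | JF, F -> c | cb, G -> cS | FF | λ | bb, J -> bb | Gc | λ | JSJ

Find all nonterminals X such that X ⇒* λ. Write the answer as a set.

Directly nullable (have an ε-rule): {G, J}.
Not nullable: F, S — each has a terminal in every rule's right-hand side or depends on a non-nullable symbol.

{G, J}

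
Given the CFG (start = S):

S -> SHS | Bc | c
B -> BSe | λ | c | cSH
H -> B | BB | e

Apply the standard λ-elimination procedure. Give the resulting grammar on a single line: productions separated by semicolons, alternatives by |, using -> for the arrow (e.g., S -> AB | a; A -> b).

S -> c | Bc | SS | SHS; B -> c | Se | cS | BSe | cSH; H -> B | e | BB

Nullable set: {B, H}.
S -> Bc: B nullable, giving Bc | c.
S -> SHS: H nullable, giving SHS | SS.
Drop B -> λ.
B -> BSe: B nullable, giving BSe | Se.
B -> cSH: H nullable, giving cS | cSH.
H -> B: B nullable, giving B.
H -> BB: B, B nullable, giving B | BB.
Unchanged (no nullable symbols): S -> c; B -> c; H -> e.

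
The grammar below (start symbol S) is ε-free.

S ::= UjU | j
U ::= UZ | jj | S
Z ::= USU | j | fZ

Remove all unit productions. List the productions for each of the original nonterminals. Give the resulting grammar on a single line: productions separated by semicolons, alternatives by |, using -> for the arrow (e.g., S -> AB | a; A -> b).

S -> j | UjU; U -> j | UZ | jj | UjU; Z -> j | fZ | USU

Unit productions: U->S.
Unit pairs (A ⇒* B via units): (U,S).
S: inherits non-unit rules of {S} → UjU | j.
U: inherits non-unit rules of {S, U} → UZ | UjU | j | jj.
Z: inherits non-unit rules of {Z} → USU | fZ | j.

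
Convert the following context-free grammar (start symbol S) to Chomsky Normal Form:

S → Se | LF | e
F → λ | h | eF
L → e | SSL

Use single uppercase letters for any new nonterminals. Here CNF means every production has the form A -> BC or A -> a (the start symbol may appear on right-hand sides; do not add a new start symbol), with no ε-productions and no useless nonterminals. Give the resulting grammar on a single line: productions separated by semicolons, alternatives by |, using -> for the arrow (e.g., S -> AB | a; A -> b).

Nullable: {F}; after ε-elimination: S -> L | e | LF | Se; F -> e | h | eF; L -> e | SSL.
After unit-elimination: S -> e | LF | Se | SSL; F -> e | h | eF; L -> e | SSL.
TERM: introduce A -> e and substitute in every rule of length ≥2.
BIN: L -> SSL becomes L -> SB, B -> SL; S -> SSL becomes S -> SC, C -> SL.

S -> e | LF | SA | SC; A -> e; B -> SL; C -> SL; F -> e | h | AF; L -> e | SB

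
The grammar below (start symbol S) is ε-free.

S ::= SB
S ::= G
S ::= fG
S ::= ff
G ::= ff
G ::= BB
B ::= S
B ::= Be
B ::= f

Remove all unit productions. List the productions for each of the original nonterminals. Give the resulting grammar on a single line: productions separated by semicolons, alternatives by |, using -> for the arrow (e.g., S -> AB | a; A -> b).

S -> BB | SB | fG | ff; B -> f | BB | Be | SB | fG | ff; G -> BB | ff

Unit productions: B->S, S->G.
Unit pairs (A ⇒* B via units): (B,G), (B,S), (S,G).
S: inherits non-unit rules of {G, S} → BB | SB | fG | ff.
B: inherits non-unit rules of {B, G, S} → BB | Be | SB | f | fG | ff.
G: inherits non-unit rules of {G} → BB | ff.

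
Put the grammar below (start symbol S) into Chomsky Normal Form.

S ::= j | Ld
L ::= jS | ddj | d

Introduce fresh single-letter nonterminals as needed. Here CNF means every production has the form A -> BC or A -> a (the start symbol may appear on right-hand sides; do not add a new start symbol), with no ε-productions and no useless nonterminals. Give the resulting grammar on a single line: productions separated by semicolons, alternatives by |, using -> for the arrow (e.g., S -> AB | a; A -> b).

No ε-productions.
No unit productions to eliminate.
TERM: introduce A -> d, B -> j and substitute in every rule of length ≥2.
BIN: L -> AAB becomes L -> AC, C -> AB.

S -> j | LA; A -> d; B -> j; C -> AB; L -> d | AC | BS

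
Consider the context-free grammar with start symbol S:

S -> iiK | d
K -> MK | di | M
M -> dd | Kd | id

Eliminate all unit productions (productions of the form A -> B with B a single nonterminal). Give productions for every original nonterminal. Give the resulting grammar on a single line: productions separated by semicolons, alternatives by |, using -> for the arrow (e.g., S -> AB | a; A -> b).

S -> d | iiK; K -> Kd | MK | dd | di | id; M -> Kd | dd | id

Unit productions: K->M.
Unit pairs (A ⇒* B via units): (K,M).
S: inherits non-unit rules of {S} → d | iiK.
K: inherits non-unit rules of {K, M} → Kd | MK | dd | di | id.
M: inherits non-unit rules of {M} → Kd | dd | id.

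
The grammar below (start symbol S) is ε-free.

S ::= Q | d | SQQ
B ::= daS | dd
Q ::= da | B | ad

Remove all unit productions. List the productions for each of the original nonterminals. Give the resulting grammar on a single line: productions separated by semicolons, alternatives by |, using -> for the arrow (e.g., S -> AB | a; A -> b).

S -> d | ad | da | dd | SQQ | daS; B -> dd | daS; Q -> ad | da | dd | daS

Unit productions: Q->B, S->Q.
Unit pairs (A ⇒* B via units): (Q,B), (S,B), (S,Q).
S: inherits non-unit rules of {B, Q, S} → SQQ | ad | d | da | daS | dd.
B: inherits non-unit rules of {B} → daS | dd.
Q: inherits non-unit rules of {B, Q} → ad | da | daS | dd.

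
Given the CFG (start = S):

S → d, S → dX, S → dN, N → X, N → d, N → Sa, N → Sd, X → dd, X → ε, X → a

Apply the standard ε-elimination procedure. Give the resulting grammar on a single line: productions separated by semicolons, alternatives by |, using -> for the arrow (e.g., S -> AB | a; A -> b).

Nullable set: {N, X}.
S -> dN: N nullable, giving d | dN.
S -> dX: X nullable, giving d | dX.
N -> X: X nullable, giving X.
Drop X -> ε.
Unchanged (no nullable symbols): S -> d; N -> Sa; N -> Sd; N -> d; X -> a; X -> dd.

S -> d | dN | dX; N -> X | d | Sa | Sd; X -> a | dd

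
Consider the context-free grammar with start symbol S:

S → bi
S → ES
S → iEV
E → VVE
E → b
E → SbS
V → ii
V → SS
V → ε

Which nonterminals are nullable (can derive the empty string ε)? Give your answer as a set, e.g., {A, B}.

Directly nullable (have an ε-rule): {V}.
Not nullable: E, S — each has a terminal in every rule's right-hand side or depends on a non-nullable symbol.

{V}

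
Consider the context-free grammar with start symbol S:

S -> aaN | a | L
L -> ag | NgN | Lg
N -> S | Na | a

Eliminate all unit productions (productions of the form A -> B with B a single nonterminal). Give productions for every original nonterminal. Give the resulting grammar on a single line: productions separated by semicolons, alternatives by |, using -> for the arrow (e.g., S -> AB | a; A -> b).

Unit productions: N->S, S->L.
Unit pairs (A ⇒* B via units): (N,L), (N,S), (S,L).
S: inherits non-unit rules of {L, S} → Lg | NgN | a | aaN | ag.
L: inherits non-unit rules of {L} → Lg | NgN | ag.
N: inherits non-unit rules of {L, N, S} → Lg | Na | NgN | a | aaN | ag.

S -> a | Lg | ag | NgN | aaN; L -> Lg | ag | NgN; N -> a | Lg | Na | ag | NgN | aaN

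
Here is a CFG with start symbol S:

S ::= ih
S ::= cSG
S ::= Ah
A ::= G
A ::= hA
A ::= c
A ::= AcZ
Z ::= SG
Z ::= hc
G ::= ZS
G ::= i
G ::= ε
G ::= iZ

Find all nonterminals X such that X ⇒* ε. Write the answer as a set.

Directly nullable (have an ε-rule): {G}.
A is nullable via A -> G (every symbol on the right is already known nullable).
Not nullable: S, Z — each has a terminal in every rule's right-hand side or depends on a non-nullable symbol.

{A, G}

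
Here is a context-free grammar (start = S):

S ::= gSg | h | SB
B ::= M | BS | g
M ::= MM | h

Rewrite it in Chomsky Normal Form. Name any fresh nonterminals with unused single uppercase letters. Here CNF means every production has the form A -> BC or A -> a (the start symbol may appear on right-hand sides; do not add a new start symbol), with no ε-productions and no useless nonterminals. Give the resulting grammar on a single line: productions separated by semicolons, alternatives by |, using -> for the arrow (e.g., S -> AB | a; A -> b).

No ε-productions.
After unit-elimination: S -> h | SB | gSg; B -> g | h | BS | MM; M -> h | MM.
TERM: introduce A -> g and substitute in every rule of length ≥2.
BIN: S -> ASA becomes S -> AC, C -> SA.

S -> h | AC | SB; A -> g; B -> g | h | BS | MM; C -> SA; M -> h | MM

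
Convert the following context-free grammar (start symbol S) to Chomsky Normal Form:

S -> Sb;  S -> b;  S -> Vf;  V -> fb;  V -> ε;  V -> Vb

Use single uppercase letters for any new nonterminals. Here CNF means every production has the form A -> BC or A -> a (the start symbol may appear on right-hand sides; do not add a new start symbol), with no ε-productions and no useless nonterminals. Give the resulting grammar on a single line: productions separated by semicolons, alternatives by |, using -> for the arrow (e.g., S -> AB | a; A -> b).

S -> b | f | SA | VB; A -> b; B -> f; V -> b | BA | VA

Nullable: {V}; after ε-elimination: S -> b | f | Sb | Vf; V -> b | Vb | fb.
No unit productions to eliminate.
TERM: introduce A -> b, B -> f and substitute in every rule of length ≥2.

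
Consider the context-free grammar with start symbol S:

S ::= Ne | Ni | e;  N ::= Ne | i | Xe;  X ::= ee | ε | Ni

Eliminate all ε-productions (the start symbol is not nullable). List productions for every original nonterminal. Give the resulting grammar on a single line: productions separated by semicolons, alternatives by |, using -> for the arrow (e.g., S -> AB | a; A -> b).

Nullable set: {X}.
N -> Xe: X nullable, giving Xe | e.
Drop X -> ε.
Unchanged (no nullable symbols): S -> Ne; S -> Ni; S -> e; N -> Ne; N -> i; X -> Ni; X -> ee.

S -> e | Ne | Ni; N -> e | i | Ne | Xe; X -> Ni | ee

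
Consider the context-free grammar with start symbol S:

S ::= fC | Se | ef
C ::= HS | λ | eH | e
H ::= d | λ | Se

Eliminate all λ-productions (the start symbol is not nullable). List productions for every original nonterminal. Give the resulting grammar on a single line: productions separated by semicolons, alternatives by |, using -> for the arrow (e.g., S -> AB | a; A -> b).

S -> f | Se | ef | fC; C -> S | e | HS | eH; H -> d | Se

Nullable set: {C, H}.
S -> fC: C nullable, giving f | fC.
Drop C -> λ.
C -> HS: H nullable, giving HS | S.
C -> eH: H nullable, giving e | eH.
Drop H -> λ.
Unchanged (no nullable symbols): S -> Se; S -> ef; C -> e; H -> Se; H -> d.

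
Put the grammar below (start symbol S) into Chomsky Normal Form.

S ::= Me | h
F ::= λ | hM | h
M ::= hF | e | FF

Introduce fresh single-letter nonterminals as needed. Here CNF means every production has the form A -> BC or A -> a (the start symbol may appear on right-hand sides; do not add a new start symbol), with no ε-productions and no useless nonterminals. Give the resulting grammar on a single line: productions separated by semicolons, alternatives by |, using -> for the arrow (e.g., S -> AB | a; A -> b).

S -> e | h | MB; A -> h; B -> e; F -> h | AM; M -> e | h | AF | AM | FF

Nullable: {F, M}; after ε-elimination: S -> e | h | Me; F -> h | hM; M -> F | e | h | FF | hF.
After unit-elimination: S -> e | h | Me; F -> h | hM; M -> e | h | FF | hF | hM.
TERM: introduce B -> e, A -> h and substitute in every rule of length ≥2.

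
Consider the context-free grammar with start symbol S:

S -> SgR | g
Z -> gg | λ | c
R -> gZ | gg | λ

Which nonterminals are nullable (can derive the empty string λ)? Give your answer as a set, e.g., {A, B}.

Directly nullable (have an ε-rule): {R, Z}.
Not nullable: S — each has a terminal in every rule's right-hand side or depends on a non-nullable symbol.

{R, Z}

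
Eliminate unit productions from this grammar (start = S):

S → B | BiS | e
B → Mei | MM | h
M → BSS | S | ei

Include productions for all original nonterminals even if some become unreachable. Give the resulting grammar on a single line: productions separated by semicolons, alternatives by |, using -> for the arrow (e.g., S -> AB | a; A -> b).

S -> e | h | MM | BiS | Mei; B -> h | MM | Mei; M -> e | h | MM | ei | BSS | BiS | Mei

Unit productions: M->S, S->B.
Unit pairs (A ⇒* B via units): (M,B), (M,S), (S,B).
S: inherits non-unit rules of {B, S} → BiS | MM | Mei | e | h.
B: inherits non-unit rules of {B} → MM | Mei | h.
M: inherits non-unit rules of {B, M, S} → BSS | BiS | MM | Mei | e | ei | h.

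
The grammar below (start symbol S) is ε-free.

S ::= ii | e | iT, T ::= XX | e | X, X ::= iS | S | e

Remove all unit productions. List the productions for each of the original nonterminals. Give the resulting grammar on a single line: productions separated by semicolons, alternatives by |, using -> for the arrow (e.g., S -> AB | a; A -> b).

S -> e | iT | ii; T -> e | XX | iS | iT | ii; X -> e | iS | iT | ii

Unit productions: T->X, X->S.
Unit pairs (A ⇒* B via units): (T,S), (T,X), (X,S).
S: inherits non-unit rules of {S} → e | iT | ii.
T: inherits non-unit rules of {S, T, X} → XX | e | iS | iT | ii.
X: inherits non-unit rules of {S, X} → e | iS | iT | ii.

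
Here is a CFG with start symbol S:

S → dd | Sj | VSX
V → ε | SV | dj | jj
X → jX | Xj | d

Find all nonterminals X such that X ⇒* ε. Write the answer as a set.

{V}

Directly nullable (have an ε-rule): {V}.
Not nullable: S, X — each has a terminal in every rule's right-hand side or depends on a non-nullable symbol.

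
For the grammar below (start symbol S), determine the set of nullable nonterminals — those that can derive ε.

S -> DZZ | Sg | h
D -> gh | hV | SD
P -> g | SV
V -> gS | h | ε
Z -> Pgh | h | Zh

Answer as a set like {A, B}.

Directly nullable (have an ε-rule): {V}.
Not nullable: D, P, S, Z — each has a terminal in every rule's right-hand side or depends on a non-nullable symbol.

{V}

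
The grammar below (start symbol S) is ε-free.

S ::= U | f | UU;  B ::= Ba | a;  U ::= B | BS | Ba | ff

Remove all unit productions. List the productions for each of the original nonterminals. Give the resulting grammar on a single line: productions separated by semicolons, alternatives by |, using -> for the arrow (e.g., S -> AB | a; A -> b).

Unit productions: S->U, U->B.
Unit pairs (A ⇒* B via units): (S,B), (S,U), (U,B).
S: inherits non-unit rules of {B, S, U} → BS | Ba | UU | a | f | ff.
B: inherits non-unit rules of {B} → Ba | a.
U: inherits non-unit rules of {B, U} → BS | Ba | a | ff.

S -> a | f | BS | Ba | UU | ff; B -> a | Ba; U -> a | BS | Ba | ff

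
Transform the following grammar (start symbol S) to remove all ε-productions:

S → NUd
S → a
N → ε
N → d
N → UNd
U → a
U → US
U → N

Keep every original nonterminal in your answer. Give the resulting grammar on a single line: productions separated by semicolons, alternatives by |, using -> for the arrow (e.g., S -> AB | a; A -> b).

S -> a | d | Nd | Ud | NUd; N -> d | Nd | Ud | UNd; U -> N | S | a | US

Nullable set: {N, U}.
S -> NUd: N, U nullable, giving NUd | Nd | Ud | d.
Drop N -> ε.
N -> UNd: U, N nullable, giving Nd | UNd | Ud | d.
U -> N: N nullable, giving N.
U -> US: U nullable, giving S | US.
Unchanged (no nullable symbols): S -> a; N -> d; U -> a.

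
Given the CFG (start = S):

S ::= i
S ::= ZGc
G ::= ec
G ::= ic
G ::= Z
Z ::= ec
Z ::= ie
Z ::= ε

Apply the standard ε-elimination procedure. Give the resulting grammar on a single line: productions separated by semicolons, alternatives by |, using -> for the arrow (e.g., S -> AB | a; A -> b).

S -> c | i | Gc | Zc | ZGc; G -> Z | ec | ic; Z -> ec | ie

Nullable set: {G, Z}.
S -> ZGc: Z, G nullable, giving Gc | ZGc | Zc | c.
G -> Z: Z nullable, giving Z.
Drop Z -> ε.
Unchanged (no nullable symbols): S -> i; G -> ec; G -> ic; Z -> ec; Z -> ie.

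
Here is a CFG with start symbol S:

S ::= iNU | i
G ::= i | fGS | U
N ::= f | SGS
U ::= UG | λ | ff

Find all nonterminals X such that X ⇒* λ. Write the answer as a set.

Directly nullable (have an ε-rule): {U}.
G is nullable via G -> U (every symbol on the right is already known nullable).
Not nullable: N, S — each has a terminal in every rule's right-hand side or depends on a non-nullable symbol.

{G, U}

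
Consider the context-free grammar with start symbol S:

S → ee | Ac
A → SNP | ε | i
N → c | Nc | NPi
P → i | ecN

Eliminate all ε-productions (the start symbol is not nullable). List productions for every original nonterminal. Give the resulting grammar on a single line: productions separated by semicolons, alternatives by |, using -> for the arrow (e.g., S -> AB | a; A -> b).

S -> c | Ac | ee; A -> i | SNP; N -> c | Nc | NPi; P -> i | ecN

Nullable set: {A}.
S -> Ac: A nullable, giving Ac | c.
Drop A -> ε.
Unchanged (no nullable symbols): S -> ee; A -> SNP; A -> i; N -> NPi; N -> Nc; N -> c; P -> ecN; P -> i.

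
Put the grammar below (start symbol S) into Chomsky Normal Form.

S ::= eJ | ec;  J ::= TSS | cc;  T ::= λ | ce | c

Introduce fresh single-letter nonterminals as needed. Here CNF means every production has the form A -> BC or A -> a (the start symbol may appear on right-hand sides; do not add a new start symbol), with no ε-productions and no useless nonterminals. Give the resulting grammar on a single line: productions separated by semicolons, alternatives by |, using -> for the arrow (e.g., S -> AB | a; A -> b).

Nullable: {T}; after ε-elimination: S -> eJ | ec; J -> SS | cc | TSS; T -> c | ce.
No unit productions to eliminate.
TERM: introduce A -> c, B -> e and substitute in every rule of length ≥2.
BIN: J -> TSS becomes J -> TC, C -> SS.

S -> BA | BJ; A -> c; B -> e; C -> SS; J -> AA | SS | TC; T -> c | AB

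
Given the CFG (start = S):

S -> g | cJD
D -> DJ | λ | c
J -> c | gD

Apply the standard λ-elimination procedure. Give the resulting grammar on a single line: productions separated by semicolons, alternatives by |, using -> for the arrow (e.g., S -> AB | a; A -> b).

Nullable set: {D}.
S -> cJD: D nullable, giving cJ | cJD.
Drop D -> λ.
D -> DJ: D nullable, giving DJ | J.
J -> gD: D nullable, giving g | gD.
Unchanged (no nullable symbols): S -> g; D -> c; J -> c.

S -> g | cJ | cJD; D -> J | c | DJ; J -> c | g | gD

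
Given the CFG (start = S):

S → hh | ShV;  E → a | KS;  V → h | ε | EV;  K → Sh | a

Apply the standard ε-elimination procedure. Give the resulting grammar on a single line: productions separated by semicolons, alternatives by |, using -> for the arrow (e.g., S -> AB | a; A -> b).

S -> Sh | hh | ShV; E -> a | KS; K -> a | Sh; V -> E | h | EV

Nullable set: {V}.
S -> ShV: V nullable, giving Sh | ShV.
Drop V -> ε.
V -> EV: V nullable, giving E | EV.
Unchanged (no nullable symbols): S -> hh; E -> KS; E -> a; K -> Sh; K -> a; V -> h.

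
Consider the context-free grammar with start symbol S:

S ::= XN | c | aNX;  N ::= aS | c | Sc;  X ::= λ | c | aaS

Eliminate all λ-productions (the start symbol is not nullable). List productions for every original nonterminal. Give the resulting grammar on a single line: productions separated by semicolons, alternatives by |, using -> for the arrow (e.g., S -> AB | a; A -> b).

Nullable set: {X}.
S -> XN: X nullable, giving N | XN.
S -> aNX: X nullable, giving aN | aNX.
Drop X -> λ.
Unchanged (no nullable symbols): S -> c; N -> Sc; N -> aS; N -> c; X -> aaS; X -> c.

S -> N | c | XN | aN | aNX; N -> c | Sc | aS; X -> c | aaS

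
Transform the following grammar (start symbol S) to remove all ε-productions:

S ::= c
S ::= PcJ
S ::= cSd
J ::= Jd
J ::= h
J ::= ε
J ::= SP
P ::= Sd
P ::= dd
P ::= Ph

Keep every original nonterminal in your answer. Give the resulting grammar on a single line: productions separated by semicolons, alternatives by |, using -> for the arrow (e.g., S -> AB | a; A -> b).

S -> c | Pc | PcJ | cSd; J -> d | h | Jd | SP; P -> Ph | Sd | dd

Nullable set: {J}.
S -> PcJ: J nullable, giving Pc | PcJ.
Drop J -> ε.
J -> Jd: J nullable, giving Jd | d.
Unchanged (no nullable symbols): S -> c; S -> cSd; J -> SP; J -> h; P -> Ph; P -> Sd; P -> dd.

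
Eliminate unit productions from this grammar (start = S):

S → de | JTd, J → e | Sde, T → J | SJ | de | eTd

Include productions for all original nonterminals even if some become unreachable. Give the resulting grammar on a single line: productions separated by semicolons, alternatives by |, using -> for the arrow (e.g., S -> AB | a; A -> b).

Unit productions: T->J.
Unit pairs (A ⇒* B via units): (T,J).
S: inherits non-unit rules of {S} → JTd | de.
J: inherits non-unit rules of {J} → Sde | e.
T: inherits non-unit rules of {J, T} → SJ | Sde | de | e | eTd.

S -> de | JTd; J -> e | Sde; T -> e | SJ | de | Sde | eTd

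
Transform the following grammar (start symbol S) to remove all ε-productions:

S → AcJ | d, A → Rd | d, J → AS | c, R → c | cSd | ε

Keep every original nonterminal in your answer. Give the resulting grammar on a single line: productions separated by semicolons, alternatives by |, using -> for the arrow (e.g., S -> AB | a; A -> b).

Nullable set: {R}.
A -> Rd: R nullable, giving Rd | d.
Drop R -> ε.
Unchanged (no nullable symbols): S -> AcJ; S -> d; A -> d; J -> AS; J -> c; R -> c; R -> cSd.

S -> d | AcJ; A -> d | Rd; J -> c | AS; R -> c | cSd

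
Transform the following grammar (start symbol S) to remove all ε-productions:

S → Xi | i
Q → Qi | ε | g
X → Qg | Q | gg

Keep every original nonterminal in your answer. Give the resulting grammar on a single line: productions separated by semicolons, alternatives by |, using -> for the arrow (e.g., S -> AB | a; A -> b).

S -> i | Xi; Q -> g | i | Qi; X -> Q | g | Qg | gg

Nullable set: {Q, X}.
S -> Xi: X nullable, giving Xi | i.
Drop Q -> ε.
Q -> Qi: Q nullable, giving Qi | i.
X -> Q: Q nullable, giving Q.
X -> Qg: Q nullable, giving Qg | g.
Unchanged (no nullable symbols): S -> i; Q -> g; X -> gg.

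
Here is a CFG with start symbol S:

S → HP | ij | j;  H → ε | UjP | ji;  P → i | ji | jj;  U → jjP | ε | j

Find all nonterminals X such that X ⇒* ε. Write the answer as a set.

Directly nullable (have an ε-rule): {H, U}.
Not nullable: P, S — each has a terminal in every rule's right-hand side or depends on a non-nullable symbol.

{H, U}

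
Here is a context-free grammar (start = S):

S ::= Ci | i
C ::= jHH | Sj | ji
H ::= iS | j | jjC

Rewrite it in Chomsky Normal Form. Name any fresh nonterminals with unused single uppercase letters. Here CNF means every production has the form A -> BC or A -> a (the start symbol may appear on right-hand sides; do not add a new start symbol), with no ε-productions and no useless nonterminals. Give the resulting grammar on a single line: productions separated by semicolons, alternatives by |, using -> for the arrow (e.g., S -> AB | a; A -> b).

No ε-productions.
No unit productions to eliminate.
TERM: introduce B -> i, A -> j and substitute in every rule of length ≥2.
BIN: C -> AHH becomes C -> AD, D -> HH; H -> AAC becomes H -> AE, E -> AC.

S -> i | CB; A -> j; B -> i; C -> AB | AD | SA; D -> HH; E -> AC; H -> j | AE | BS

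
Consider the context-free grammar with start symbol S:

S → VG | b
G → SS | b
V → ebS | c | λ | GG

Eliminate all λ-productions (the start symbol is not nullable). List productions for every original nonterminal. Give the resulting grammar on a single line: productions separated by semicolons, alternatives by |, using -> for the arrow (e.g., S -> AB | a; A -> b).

S -> G | b | VG; G -> b | SS; V -> c | GG | ebS

Nullable set: {V}.
S -> VG: V nullable, giving G | VG.
Drop V -> λ.
Unchanged (no nullable symbols): S -> b; G -> SS; G -> b; V -> GG; V -> c; V -> ebS.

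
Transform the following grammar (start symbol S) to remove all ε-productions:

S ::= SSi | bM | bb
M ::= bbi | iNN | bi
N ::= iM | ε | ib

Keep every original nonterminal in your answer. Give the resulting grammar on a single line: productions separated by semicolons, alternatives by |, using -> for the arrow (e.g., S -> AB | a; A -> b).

S -> bM | bb | SSi; M -> i | bi | iN | bbi | iNN; N -> iM | ib

Nullable set: {N}.
M -> iNN: N, N nullable, giving i | iN | iNN.
Drop N -> ε.
Unchanged (no nullable symbols): S -> SSi; S -> bM; S -> bb; M -> bbi; M -> bi; N -> iM; N -> ib.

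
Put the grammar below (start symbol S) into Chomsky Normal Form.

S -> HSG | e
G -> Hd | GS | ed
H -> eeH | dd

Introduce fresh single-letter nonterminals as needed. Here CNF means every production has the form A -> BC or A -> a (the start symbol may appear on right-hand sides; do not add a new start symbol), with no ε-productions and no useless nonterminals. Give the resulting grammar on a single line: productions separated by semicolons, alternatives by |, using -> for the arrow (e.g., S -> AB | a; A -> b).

No ε-productions.
No unit productions to eliminate.
TERM: introduce A -> d, B -> e and substitute in every rule of length ≥2.
BIN: H -> BBH becomes H -> BC, C -> BH; S -> HSG becomes S -> HD, D -> SG.

S -> e | HD; A -> d; B -> e; C -> BH; D -> SG; G -> BA | GS | HA; H -> AA | BC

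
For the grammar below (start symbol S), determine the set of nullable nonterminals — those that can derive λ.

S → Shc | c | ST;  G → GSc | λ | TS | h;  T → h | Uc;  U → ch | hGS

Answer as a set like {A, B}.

Directly nullable (have an ε-rule): {G}.
Not nullable: S, T, U — each has a terminal in every rule's right-hand side or depends on a non-nullable symbol.

{G}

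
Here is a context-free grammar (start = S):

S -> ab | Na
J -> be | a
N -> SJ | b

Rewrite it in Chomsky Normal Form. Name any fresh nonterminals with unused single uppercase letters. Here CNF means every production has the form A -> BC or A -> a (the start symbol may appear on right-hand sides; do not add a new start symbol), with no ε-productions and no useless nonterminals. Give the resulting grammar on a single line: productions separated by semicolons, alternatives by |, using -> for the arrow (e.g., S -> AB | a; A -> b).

S -> CA | NC; A -> b; B -> e; C -> a; J -> a | AB; N -> b | SJ

No ε-productions.
No unit productions to eliminate.
TERM: introduce C -> a, A -> b, B -> e and substitute in every rule of length ≥2.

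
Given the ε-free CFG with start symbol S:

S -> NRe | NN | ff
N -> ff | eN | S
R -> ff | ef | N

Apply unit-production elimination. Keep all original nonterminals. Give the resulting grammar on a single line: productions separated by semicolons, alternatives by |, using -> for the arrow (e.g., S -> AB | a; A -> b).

Unit productions: N->S, R->N.
Unit pairs (A ⇒* B via units): (N,S), (R,N), (R,S).
S: inherits non-unit rules of {S} → NN | NRe | ff.
N: inherits non-unit rules of {N, S} → NN | NRe | eN | ff.
R: inherits non-unit rules of {N, R, S} → NN | NRe | eN | ef | ff.

S -> NN | ff | NRe; N -> NN | eN | ff | NRe; R -> NN | eN | ef | ff | NRe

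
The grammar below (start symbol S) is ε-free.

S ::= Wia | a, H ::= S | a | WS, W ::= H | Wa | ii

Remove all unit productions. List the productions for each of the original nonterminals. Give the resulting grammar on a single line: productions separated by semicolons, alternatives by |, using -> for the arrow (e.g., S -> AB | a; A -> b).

Unit productions: H->S, W->H.
Unit pairs (A ⇒* B via units): (H,S), (W,H), (W,S).
S: inherits non-unit rules of {S} → Wia | a.
H: inherits non-unit rules of {H, S} → WS | Wia | a.
W: inherits non-unit rules of {H, S, W} → WS | Wa | Wia | a | ii.

S -> a | Wia; H -> a | WS | Wia; W -> a | WS | Wa | ii | Wia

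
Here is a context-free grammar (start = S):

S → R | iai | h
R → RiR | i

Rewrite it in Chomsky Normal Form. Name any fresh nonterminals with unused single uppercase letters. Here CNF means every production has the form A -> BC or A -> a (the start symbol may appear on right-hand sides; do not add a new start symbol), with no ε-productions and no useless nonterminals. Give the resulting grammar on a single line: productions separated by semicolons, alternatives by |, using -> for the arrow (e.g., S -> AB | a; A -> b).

No ε-productions.
After unit-elimination: S -> h | i | RiR | iai; R -> i | RiR.
TERM: introduce B -> a, A -> i and substitute in every rule of length ≥2.
BIN: R -> RAR becomes R -> RC, C -> AR; S -> ABA becomes S -> AD, D -> BA; S -> RAR becomes S -> RE, E -> AR.

S -> h | i | AD | RE; A -> i; B -> a; C -> AR; D -> BA; E -> AR; R -> i | RC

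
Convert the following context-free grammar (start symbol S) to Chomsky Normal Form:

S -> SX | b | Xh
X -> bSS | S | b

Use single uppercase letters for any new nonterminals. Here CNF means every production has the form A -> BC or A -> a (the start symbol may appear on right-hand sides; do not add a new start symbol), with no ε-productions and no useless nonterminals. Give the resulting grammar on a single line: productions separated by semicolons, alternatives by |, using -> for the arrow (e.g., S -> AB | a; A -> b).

No ε-productions.
After unit-elimination: S -> b | SX | Xh; X -> b | SX | Xh | bSS.
TERM: introduce B -> b, A -> h and substitute in every rule of length ≥2.
BIN: X -> BSS becomes X -> BC, C -> SS.

S -> b | SX | XA; A -> h; B -> b; C -> SS; X -> b | BC | SX | XA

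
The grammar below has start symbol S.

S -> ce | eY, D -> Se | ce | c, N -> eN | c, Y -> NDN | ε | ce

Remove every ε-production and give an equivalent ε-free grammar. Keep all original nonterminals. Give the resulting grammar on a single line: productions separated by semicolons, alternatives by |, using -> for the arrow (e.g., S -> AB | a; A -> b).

S -> e | ce | eY; D -> c | Se | ce; N -> c | eN; Y -> ce | NDN

Nullable set: {Y}.
S -> eY: Y nullable, giving e | eY.
Drop Y -> ε.
Unchanged (no nullable symbols): S -> ce; D -> Se; D -> c; D -> ce; N -> c; N -> eN; Y -> NDN; Y -> ce.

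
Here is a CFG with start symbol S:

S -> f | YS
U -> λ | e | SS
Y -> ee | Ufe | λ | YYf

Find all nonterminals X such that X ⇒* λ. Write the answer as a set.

Directly nullable (have an ε-rule): {U, Y}.
Not nullable: S — each has a terminal in every rule's right-hand side or depends on a non-nullable symbol.

{U, Y}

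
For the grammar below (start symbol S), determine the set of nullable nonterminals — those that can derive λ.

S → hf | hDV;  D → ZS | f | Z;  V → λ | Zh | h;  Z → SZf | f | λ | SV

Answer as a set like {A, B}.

{D, V, Z}

Directly nullable (have an ε-rule): {V, Z}.
D is nullable via D -> Z (every symbol on the right is already known nullable).
Not nullable: S — each has a terminal in every rule's right-hand side or depends on a non-nullable symbol.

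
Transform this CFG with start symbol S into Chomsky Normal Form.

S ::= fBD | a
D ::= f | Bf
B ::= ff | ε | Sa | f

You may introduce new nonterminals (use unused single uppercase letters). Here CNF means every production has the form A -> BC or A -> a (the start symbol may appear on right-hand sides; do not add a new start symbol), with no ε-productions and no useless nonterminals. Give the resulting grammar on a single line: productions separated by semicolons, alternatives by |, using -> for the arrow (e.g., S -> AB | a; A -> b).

Nullable: {B}; after ε-elimination: S -> a | fD | fBD; B -> f | Sa | ff; D -> f | Bf.
No unit productions to eliminate.
TERM: introduce A -> a, C -> f and substitute in every rule of length ≥2.
BIN: S -> CBD becomes S -> CE, E -> BD.

S -> a | CD | CE; A -> a; B -> f | CC | SA; C -> f; D -> f | BC; E -> BD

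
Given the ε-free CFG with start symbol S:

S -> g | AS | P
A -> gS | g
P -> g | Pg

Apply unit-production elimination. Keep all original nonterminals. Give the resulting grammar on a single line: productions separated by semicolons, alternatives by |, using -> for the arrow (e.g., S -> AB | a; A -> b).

S -> g | AS | Pg; A -> g | gS; P -> g | Pg

Unit productions: S->P.
Unit pairs (A ⇒* B via units): (S,P).
S: inherits non-unit rules of {P, S} → AS | Pg | g.
A: inherits non-unit rules of {A} → g | gS.
P: inherits non-unit rules of {P} → Pg | g.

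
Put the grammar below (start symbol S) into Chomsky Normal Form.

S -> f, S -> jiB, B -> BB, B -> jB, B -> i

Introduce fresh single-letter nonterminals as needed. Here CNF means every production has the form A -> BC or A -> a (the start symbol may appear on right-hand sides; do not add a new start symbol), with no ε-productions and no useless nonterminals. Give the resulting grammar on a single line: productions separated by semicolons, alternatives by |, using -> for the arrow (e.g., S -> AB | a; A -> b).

S -> f | AD; A -> j; B -> i | AB | BB; C -> i; D -> CB

No ε-productions.
No unit productions to eliminate.
TERM: introduce C -> i, A -> j and substitute in every rule of length ≥2.
BIN: S -> ACB becomes S -> AD, D -> CB.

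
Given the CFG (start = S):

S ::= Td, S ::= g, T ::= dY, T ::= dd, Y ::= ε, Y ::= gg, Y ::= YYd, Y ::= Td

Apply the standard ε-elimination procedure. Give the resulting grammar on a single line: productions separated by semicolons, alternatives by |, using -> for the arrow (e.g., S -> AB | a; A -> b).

S -> g | Td; T -> d | dY | dd; Y -> d | Td | Yd | gg | YYd

Nullable set: {Y}.
T -> dY: Y nullable, giving d | dY.
Drop Y -> ε.
Y -> YYd: Y, Y nullable, giving YYd | Yd | d.
Unchanged (no nullable symbols): S -> Td; S -> g; T -> dd; Y -> Td; Y -> gg.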